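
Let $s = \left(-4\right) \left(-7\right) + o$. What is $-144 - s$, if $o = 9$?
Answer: $-181$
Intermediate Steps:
$s = 37$ ($s = \left(-4\right) \left(-7\right) + 9 = 28 + 9 = 37$)
$-144 - s = -144 - 37 = -181$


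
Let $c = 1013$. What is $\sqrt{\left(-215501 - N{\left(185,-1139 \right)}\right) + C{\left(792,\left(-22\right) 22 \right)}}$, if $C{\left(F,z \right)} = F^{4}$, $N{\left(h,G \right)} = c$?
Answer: $\sqrt{393459909182} \approx 6.2726 \cdot 10^{5}$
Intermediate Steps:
$N{\left(h,G \right)} = 1013$
$\sqrt{\left(-215501 - N{\left(185,-1139 \right)}\right) + C{\left(792,\left(-22\right) 22 \right)}} = \sqrt{\left(-215501 - 1013\right) + 792^{4}} = \sqrt{\left(-215501 - 1013\right) + 393460125696} = \sqrt{-216514 + 393460125696} = \sqrt{393459909182}$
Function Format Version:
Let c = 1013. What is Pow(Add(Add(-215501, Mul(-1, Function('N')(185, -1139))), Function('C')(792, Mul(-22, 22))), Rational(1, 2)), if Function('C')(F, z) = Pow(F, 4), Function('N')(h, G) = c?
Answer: Pow(393459909182, Rational(1, 2)) ≈ 6.2726e+5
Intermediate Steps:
Function('N')(h, G) = 1013
Pow(Add(Add(-215501, Mul(-1, Function('N')(185, -1139))), Function('C')(792, Mul(-22, 22))), Rational(1, 2)) = Pow(Add(Add(-215501, Mul(-1, 1013)), Pow(792, 4)), Rational(1, 2)) = Pow(Add(Add(-215501, -1013), 393460125696), Rational(1, 2)) = Pow(Add(-216514, 393460125696), Rational(1, 2)) = Pow(393459909182, Rational(1, 2))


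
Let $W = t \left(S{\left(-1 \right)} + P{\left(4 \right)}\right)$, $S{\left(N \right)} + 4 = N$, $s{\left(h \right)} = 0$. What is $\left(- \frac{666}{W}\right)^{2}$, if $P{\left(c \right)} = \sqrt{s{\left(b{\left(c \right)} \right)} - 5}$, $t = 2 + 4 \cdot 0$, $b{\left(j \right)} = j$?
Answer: $\frac{110889}{\left(5 - i \sqrt{5}\right)^{2}} \approx 2464.2 + 2755.1 i$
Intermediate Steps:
$S{\left(N \right)} = -4 + N$
$t = 2$ ($t = 2 + 0 = 2$)
$P{\left(c \right)} = i \sqrt{5}$ ($P{\left(c \right)} = \sqrt{0 - 5} = \sqrt{-5} = i \sqrt{5}$)
$W = -10 + 2 i \sqrt{5}$ ($W = 2 \left(\left(-4 - 1\right) + i \sqrt{5}\right) = 2 \left(-5 + i \sqrt{5}\right) = -10 + 2 i \sqrt{5} \approx -10.0 + 4.4721 i$)
$\left(- \frac{666}{W}\right)^{2} = \left(- \frac{666}{-10 + 2 i \sqrt{5}}\right)^{2} = \frac{443556}{\left(-10 + 2 i \sqrt{5}\right)^{2}}$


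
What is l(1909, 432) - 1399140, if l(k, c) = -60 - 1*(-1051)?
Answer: -1398149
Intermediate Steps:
l(k, c) = 991 (l(k, c) = -60 + 1051 = 991)
l(1909, 432) - 1399140 = 991 - 1399140 = -1398149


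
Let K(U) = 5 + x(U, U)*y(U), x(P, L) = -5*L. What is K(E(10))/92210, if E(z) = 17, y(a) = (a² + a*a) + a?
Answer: -5057/9221 ≈ -0.54842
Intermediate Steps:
y(a) = a + 2*a² (y(a) = (a² + a²) + a = 2*a² + a = a + 2*a²)
K(U) = 5 - 5*U²*(1 + 2*U) (K(U) = 5 + (-5*U)*(U*(1 + 2*U)) = 5 - 5*U²*(1 + 2*U))
K(E(10))/92210 = (5 - 10*17³ - 5*17²)/92210 = (5 - 10*4913 - 5*289)*(1/92210) = (5 - 49130 - 1445)*(1/92210) = -50570*1/92210 = -5057/9221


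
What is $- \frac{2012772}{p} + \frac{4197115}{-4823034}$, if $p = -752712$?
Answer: $\frac{136426020091}{75632407671} \approx 1.8038$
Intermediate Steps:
$- \frac{2012772}{p} + \frac{4197115}{-4823034} = - \frac{2012772}{-752712} + \frac{4197115}{-4823034} = \left(-2012772\right) \left(- \frac{1}{752712}\right) + 4197115 \left(- \frac{1}{4823034}\right) = \frac{167731}{62726} - \frac{4197115}{4823034} = \frac{136426020091}{75632407671}$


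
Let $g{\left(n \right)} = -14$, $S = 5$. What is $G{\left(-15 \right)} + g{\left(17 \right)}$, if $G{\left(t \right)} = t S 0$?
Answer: $-14$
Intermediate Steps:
$G{\left(t \right)} = 0$ ($G{\left(t \right)} = t 5 \cdot 0 = 5 t 0 = 0$)
$G{\left(-15 \right)} + g{\left(17 \right)} = 0 - 14 = -14$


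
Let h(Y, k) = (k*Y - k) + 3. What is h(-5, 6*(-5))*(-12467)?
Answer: -2281461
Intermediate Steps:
h(Y, k) = 3 - k + Y*k (h(Y, k) = (Y*k - k) + 3 = (-k + Y*k) + 3 = 3 - k + Y*k)
h(-5, 6*(-5))*(-12467) = (3 - 6*(-5) - 30*(-5))*(-12467) = (3 - 1*(-30) - 5*(-30))*(-12467) = (3 + 30 + 150)*(-12467) = 183*(-12467) = -2281461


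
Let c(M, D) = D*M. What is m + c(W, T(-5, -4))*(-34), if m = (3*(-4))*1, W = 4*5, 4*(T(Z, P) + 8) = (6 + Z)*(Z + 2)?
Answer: 5938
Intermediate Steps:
T(Z, P) = -8 + (2 + Z)*(6 + Z)/4 (T(Z, P) = -8 + ((6 + Z)*(Z + 2))/4 = -8 + ((6 + Z)*(2 + Z))/4 = -8 + ((2 + Z)*(6 + Z))/4 = -8 + (2 + Z)*(6 + Z)/4)
W = 20
m = -12 (m = -12*1 = -12)
m + c(W, T(-5, -4))*(-34) = -12 + ((-5 + 2*(-5) + (¼)*(-5)²)*20)*(-34) = -12 + ((-5 - 10 + (¼)*25)*20)*(-34) = -12 + ((-5 - 10 + 25/4)*20)*(-34) = -12 - 35/4*20*(-34) = -12 - 175*(-34) = -12 + 5950 = 5938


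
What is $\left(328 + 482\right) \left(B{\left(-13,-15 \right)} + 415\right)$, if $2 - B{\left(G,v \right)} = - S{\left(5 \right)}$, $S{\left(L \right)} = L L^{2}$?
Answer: $439020$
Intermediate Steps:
$S{\left(L \right)} = L^{3}$
$B{\left(G,v \right)} = 127$ ($B{\left(G,v \right)} = 2 - - 5^{3} = 2 - \left(-1\right) 125 = 2 - -125 = 2 + 125 = 127$)
$\left(328 + 482\right) \left(B{\left(-13,-15 \right)} + 415\right) = \left(328 + 482\right) \left(127 + 415\right) = 810 \cdot 542 = 439020$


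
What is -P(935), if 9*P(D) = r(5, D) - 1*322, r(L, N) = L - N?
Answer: 1252/9 ≈ 139.11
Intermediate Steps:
P(D) = -317/9 - D/9 (P(D) = ((5 - D) - 1*322)/9 = ((5 - D) - 322)/9 = (-317 - D)/9 = -317/9 - D/9)
-P(935) = -(-317/9 - 1/9*935) = -(-317/9 - 935/9) = -1*(-1252/9) = 1252/9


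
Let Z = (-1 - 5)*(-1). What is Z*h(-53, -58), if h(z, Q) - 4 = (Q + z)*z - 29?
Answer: 35148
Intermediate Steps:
h(z, Q) = -25 + z*(Q + z) (h(z, Q) = 4 + ((Q + z)*z - 29) = 4 + (z*(Q + z) - 29) = 4 + (-29 + z*(Q + z)) = -25 + z*(Q + z))
Z = 6 (Z = -6*(-1) = 6)
Z*h(-53, -58) = 6*(-25 + (-53)² - 58*(-53)) = 6*(-25 + 2809 + 3074) = 6*5858 = 35148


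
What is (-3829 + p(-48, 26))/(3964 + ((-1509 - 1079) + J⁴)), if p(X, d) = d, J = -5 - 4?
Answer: -3803/7937 ≈ -0.47915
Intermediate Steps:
J = -9
(-3829 + p(-48, 26))/(3964 + ((-1509 - 1079) + J⁴)) = (-3829 + 26)/(3964 + ((-1509 - 1079) + (-9)⁴)) = -3803/(3964 + (-2588 + 6561)) = -3803/(3964 + 3973) = -3803/7937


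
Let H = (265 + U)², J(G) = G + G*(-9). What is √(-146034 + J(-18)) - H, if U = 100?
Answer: -133225 + 3*I*√16210 ≈ -1.3323e+5 + 381.96*I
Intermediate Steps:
J(G) = -8*G (J(G) = G - 9*G = -8*G)
H = 133225 (H = (265 + 100)² = 365² = 133225)
√(-146034 + J(-18)) - H = √(-146034 - 8*(-18)) - 1*133225 = √(-146034 + 144) - 133225 = √(-145890) - 133225 = 3*I*√16210 - 133225 = -133225 + 3*I*√16210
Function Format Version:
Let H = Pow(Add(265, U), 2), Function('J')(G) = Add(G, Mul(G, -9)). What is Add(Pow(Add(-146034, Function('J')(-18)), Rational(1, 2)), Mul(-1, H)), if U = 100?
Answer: Add(-133225, Mul(3, I, Pow(16210, Rational(1, 2)))) ≈ Add(-1.3323e+5, Mul(381.96, I))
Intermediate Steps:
Function('J')(G) = Mul(-8, G) (Function('J')(G) = Add(G, Mul(-9, G)) = Mul(-8, G))
H = 133225 (H = Pow(Add(265, 100), 2) = Pow(365, 2) = 133225)
Add(Pow(Add(-146034, Function('J')(-18)), Rational(1, 2)), Mul(-1, H)) = Add(Pow(Add(-146034, Mul(-8, -18)), Rational(1, 2)), Mul(-1, 133225)) = Add(Pow(Add(-146034, 144), Rational(1, 2)), -133225) = Add(Pow(-145890, Rational(1, 2)), -133225) = Add(Mul(3, I, Pow(16210, Rational(1, 2))), -133225) = Add(-133225, Mul(3, I, Pow(16210, Rational(1, 2))))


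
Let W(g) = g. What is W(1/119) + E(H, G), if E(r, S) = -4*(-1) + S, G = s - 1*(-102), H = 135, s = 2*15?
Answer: 16185/119 ≈ 136.01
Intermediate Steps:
s = 30
G = 132 (G = 30 - 1*(-102) = 30 + 102 = 132)
E(r, S) = 4 + S
W(1/119) + E(H, G) = 1/119 + (4 + 132) = 1/119 + 136 = 16185/119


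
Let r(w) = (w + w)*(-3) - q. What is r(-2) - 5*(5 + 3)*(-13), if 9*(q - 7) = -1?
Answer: 4726/9 ≈ 525.11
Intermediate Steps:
q = 62/9 (q = 7 + (⅑)*(-1) = 7 - ⅑ = 62/9 ≈ 6.8889)
r(w) = -62/9 - 6*w (r(w) = (w + w)*(-3) - 1*62/9 = (2*w)*(-3) - 62/9 = -6*w - 62/9 = -62/9 - 6*w)
r(-2) - 5*(5 + 3)*(-13) = (-62/9 - 6*(-2)) - 5*(5 + 3)*(-13) = (-62/9 + 12) - 5*8*(-13) = 46/9 - 40*(-13) = 46/9 + 520 = 4726/9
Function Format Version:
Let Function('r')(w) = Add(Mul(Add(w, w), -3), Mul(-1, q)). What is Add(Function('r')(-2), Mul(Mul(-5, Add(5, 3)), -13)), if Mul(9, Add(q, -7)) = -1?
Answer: Rational(4726, 9) ≈ 525.11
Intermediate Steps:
q = Rational(62, 9) (q = Add(7, Mul(Rational(1, 9), -1)) = Add(7, Rational(-1, 9)) = Rational(62, 9) ≈ 6.8889)
Function('r')(w) = Add(Rational(-62, 9), Mul(-6, w)) (Function('r')(w) = Add(Mul(Add(w, w), -3), Mul(-1, Rational(62, 9))) = Add(Mul(Mul(2, w), -3), Rational(-62, 9)) = Add(Mul(-6, w), Rational(-62, 9)) = Add(Rational(-62, 9), Mul(-6, w)))
Add(Function('r')(-2), Mul(Mul(-5, Add(5, 3)), -13)) = Add(Add(Rational(-62, 9), Mul(-6, -2)), Mul(Mul(-5, Add(5, 3)), -13)) = Add(Add(Rational(-62, 9), 12), Mul(Mul(-5, 8), -13)) = Add(Rational(46, 9), Mul(-40, -13)) = Add(Rational(46, 9), 520) = Rational(4726, 9)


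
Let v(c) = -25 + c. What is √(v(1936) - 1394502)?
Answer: I*√1392591 ≈ 1180.1*I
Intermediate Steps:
√(v(1936) - 1394502) = √((-25 + 1936) - 1394502) = √(1911 - 1394502) = √(-1392591) = I*√1392591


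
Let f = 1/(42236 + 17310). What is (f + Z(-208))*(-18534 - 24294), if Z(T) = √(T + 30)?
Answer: -21414/29773 - 42828*I*√178 ≈ -0.71924 - 5.714e+5*I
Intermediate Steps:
Z(T) = √(30 + T)
f = 1/59546 ≈ 1.6794e-5
(f + Z(-208))*(-18534 - 24294) = (1/59546 + √(30 - 208))*(-18534 - 24294) = (1/59546 + √(-178))*(-42828) = (1/59546 + I*√178)*(-42828) = -21414/29773 - 42828*I*√178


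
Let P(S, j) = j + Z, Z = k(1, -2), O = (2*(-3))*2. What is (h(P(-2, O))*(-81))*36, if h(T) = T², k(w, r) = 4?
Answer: -186624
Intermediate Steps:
O = -12 (O = -6*2 = -12)
Z = 4
P(S, j) = 4 + j (P(S, j) = j + 4 = 4 + j)
(h(P(-2, O))*(-81))*36 = ((4 - 12)²*(-81))*36 = ((-8)²*(-81))*36 = (64*(-81))*36 = -5184*36 = -186624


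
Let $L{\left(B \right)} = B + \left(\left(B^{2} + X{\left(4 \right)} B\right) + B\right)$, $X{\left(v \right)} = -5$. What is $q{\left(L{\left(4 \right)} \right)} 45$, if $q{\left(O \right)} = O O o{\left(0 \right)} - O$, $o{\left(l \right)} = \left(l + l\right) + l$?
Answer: $-180$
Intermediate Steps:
$o{\left(l \right)} = 3 l$ ($o{\left(l \right)} = 2 l + l = 3 l$)
$L{\left(B \right)} = B^{2} - 3 B$ ($L{\left(B \right)} = B + \left(\left(B^{2} - 5 B\right) + B\right) = B + \left(B^{2} - 4 B\right) = B^{2} - 3 B$)
$q{\left(O \right)} = - O$ ($q{\left(O \right)} = O O 3 \cdot 0 - O = O^{2} \cdot 0 - O = 0 - O = - O$)
$q{\left(L{\left(4 \right)} \right)} 45 = - 4 \left(-3 + 4\right) 45 = - 4 \cdot 1 \cdot 45 = \left(-1\right) 4 \cdot 45 = \left(-4\right) 45 = -180$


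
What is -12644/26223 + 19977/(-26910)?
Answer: -96011879/78406770 ≈ -1.2245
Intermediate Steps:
-12644/26223 + 19977/(-26910) = -12644*1/26223 + 19977*(-1/26910) = -12644/26223 - 6659/8970 = -96011879/78406770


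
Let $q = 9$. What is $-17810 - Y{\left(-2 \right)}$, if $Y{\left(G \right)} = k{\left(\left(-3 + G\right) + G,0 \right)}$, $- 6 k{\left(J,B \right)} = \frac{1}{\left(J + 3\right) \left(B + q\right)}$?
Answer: $- \frac{3846961}{216} \approx -17810.0$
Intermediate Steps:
$k{\left(J,B \right)} = - \frac{1}{6 \left(3 + J\right) \left(9 + B\right)}$ ($k{\left(J,B \right)} = - \frac{1}{6 \left(J + 3\right) \left(B + 9\right)} = - \frac{1}{6 \left(3 + J\right) \left(9 + B\right)}$)
$Y{\left(G \right)} = - \frac{1}{108 G}$ ($Y{\left(G \right)} = - \frac{1}{162 + 18 \cdot 0 + 54 \left(\left(-3 + G\right) + G\right) + 6 \cdot 0 \left(\left(-3 + G\right) + G\right)} = - \frac{1}{162 + 0 + 54 \left(-3 + 2 G\right) + 6 \cdot 0 \left(-3 + 2 G\right)} = - \frac{1}{162 + 0 + \left(-162 + 108 G\right) + 0} = - \frac{1}{108 G}$)
$-17810 - Y{\left(-2 \right)} = -17810 - - \frac{1}{108 \left(-2\right)} = -17810 - \left(- \frac{1}{108}\right) \left(- \frac{1}{2}\right) = -17810 - \frac{1}{216} = - \frac{3846961}{216}$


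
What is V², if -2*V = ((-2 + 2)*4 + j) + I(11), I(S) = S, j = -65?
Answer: 729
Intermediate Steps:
V = 27 (V = -(((-2 + 2)*4 - 65) + 11)/2 = -((0*4 - 65) + 11)/2 = -((0 - 65) + 11)/2 = -(-65 + 11)/2 = -½*(-54) = 27)
V² = 27² = 729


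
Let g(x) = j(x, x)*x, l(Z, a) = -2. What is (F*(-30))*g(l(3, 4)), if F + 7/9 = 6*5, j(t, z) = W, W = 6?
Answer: 10520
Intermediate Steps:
j(t, z) = 6
g(x) = 6*x
F = 263/9 (F = -7/9 + 6*5 = -7/9 + 30 = 263/9 ≈ 29.222)
(F*(-30))*g(l(3, 4)) = ((263/9)*(-30))*(6*(-2)) = -2630/3*(-12) = 10520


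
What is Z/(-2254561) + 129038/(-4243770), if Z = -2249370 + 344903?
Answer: 3895597939136/4783919167485 ≈ 0.81431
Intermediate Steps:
Z = -1904467
Z/(-2254561) + 129038/(-4243770) = -1904467/(-2254561) + 129038/(-4243770) = -1904467*(-1/2254561) + 129038*(-1/4243770) = 1904467/2254561 - 64519/2121885 = 3895597939136/4783919167485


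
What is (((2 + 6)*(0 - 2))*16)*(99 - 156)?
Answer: 14592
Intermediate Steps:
(((2 + 6)*(0 - 2))*16)*(99 - 156) = ((8*(-2))*16)*(-57) = -16*16*(-57) = -256*(-57) = 14592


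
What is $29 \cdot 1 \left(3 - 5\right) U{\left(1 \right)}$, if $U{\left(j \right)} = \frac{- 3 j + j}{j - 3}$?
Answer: $-58$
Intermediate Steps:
$U{\left(j \right)} = - \frac{2 j}{-3 + j}$ ($U{\left(j \right)} = \frac{\left(-2\right) j}{-3 + j} = - \frac{2 j}{-3 + j}$)
$29 \cdot 1 \left(3 - 5\right) U{\left(1 \right)} = 29 \cdot 1 \left(3 - 5\right) \left(\left(-2\right) 1 \frac{1}{-3 + 1}\right) = 29 \cdot 1 \left(-2\right) \left(\left(-2\right) 1 \frac{1}{-2}\right) = 29 \left(-2\right) \left(\left(-2\right) 1 \left(- \frac{1}{2}\right)\right) = \left(-58\right) 1 = -58$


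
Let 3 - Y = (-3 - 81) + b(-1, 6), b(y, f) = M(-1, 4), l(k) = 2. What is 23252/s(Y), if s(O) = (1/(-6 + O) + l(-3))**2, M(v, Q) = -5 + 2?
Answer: 164066112/28561 ≈ 5744.4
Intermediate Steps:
M(v, Q) = -3
b(y, f) = -3
Y = 90 (Y = 3 - ((-3 - 81) - 3) = 3 - (-84 - 3) = 3 - 1*(-87) = 3 + 87 = 90)
s(O) = (2 + 1/(-6 + O))**2 (s(O) = (1/(-6 + O) + 2)**2 = (2 + 1/(-6 + O))**2)
23252/s(Y) = 23252/(((-11 + 2*90)**2/(-6 + 90)**2)) = 23252/(((-11 + 180)**2/84**2)) = 23252/((169**2*(1/7056))) = 23252/((28561*(1/7056))) = 23252/(28561/7056) = 23252*(7056/28561) = 164066112/28561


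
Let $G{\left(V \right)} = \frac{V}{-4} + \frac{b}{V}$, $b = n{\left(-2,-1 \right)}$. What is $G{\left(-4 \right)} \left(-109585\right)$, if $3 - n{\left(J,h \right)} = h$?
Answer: $0$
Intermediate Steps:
$n{\left(J,h \right)} = 3 - h$
$b = 4$ ($b = 3 - -1 = 3 + 1 = 4$)
$G{\left(V \right)} = \frac{4}{V} - \frac{V}{4}$ ($G{\left(V \right)} = \frac{V}{-4} + \frac{4}{V} = V \left(- \frac{1}{4}\right) + \frac{4}{V} = - \frac{V}{4} + \frac{4}{V} = \frac{4}{V} - \frac{V}{4}$)
$G{\left(-4 \right)} \left(-109585\right) = \left(\frac{4}{-4} - -1\right) \left(-109585\right) = \left(4 \left(- \frac{1}{4}\right) + 1\right) \left(-109585\right) = \left(-1 + 1\right) \left(-109585\right) = 0 \left(-109585\right) = 0$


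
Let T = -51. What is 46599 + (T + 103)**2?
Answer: 49303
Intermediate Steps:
46599 + (T + 103)**2 = 46599 + (-51 + 103)**2 = 46599 + 52**2 = 46599 + 2704 = 49303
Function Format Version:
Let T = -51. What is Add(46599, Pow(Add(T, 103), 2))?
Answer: 49303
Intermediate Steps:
Add(46599, Pow(Add(T, 103), 2)) = Add(46599, Pow(Add(-51, 103), 2)) = Add(46599, Pow(52, 2)) = Add(46599, 2704) = 49303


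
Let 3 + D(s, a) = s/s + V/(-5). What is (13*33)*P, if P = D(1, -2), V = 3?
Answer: -5577/5 ≈ -1115.4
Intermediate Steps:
D(s, a) = -13/5 (D(s, a) = -3 + (s/s + 3/(-5)) = -3 + (1 + 3*(-⅕)) = -3 + (1 - ⅗) = -3 + ⅖ = -13/5)
P = -13/5 ≈ -2.6000
(13*33)*P = (13*33)*(-13/5) = 429*(-13/5) = -5577/5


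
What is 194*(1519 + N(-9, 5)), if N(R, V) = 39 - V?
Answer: 301282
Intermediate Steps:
194*(1519 + N(-9, 5)) = 194*(1519 + (39 - 1*5)) = 194*(1519 + (39 - 5)) = 194*(1519 + 34) = 194*1553 = 301282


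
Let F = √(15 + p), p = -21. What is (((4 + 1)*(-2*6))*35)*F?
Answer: -2100*I*√6 ≈ -5143.9*I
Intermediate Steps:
F = I*√6 (F = √(15 - 21) = √(-6) = I*√6 ≈ 2.4495*I)
(((4 + 1)*(-2*6))*35)*F = (((4 + 1)*(-2*6))*35)*(I*√6) = ((5*(-12))*35)*(I*√6) = (-60*35)*(I*√6) = -2100*I*√6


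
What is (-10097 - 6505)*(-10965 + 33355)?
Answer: -371718780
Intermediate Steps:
(-10097 - 6505)*(-10965 + 33355) = -16602*22390 = -371718780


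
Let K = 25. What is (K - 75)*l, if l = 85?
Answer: -4250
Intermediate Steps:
(K - 75)*l = (25 - 75)*85 = -50*85 = -4250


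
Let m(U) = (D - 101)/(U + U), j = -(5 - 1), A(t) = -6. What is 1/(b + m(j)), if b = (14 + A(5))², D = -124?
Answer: 8/737 ≈ 0.010855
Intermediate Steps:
j = -4 (j = -1*4 = -4)
m(U) = -225/(2*U) (m(U) = (-124 - 101)/(U + U) = -225*1/(2*U) = -225/(2*U))
b = 64 (b = (14 - 6)² = 8² = 64)
1/(b + m(j)) = 1/(64 - 225/2/(-4)) = 1/(64 - 225/2*(-¼)) = 1/(64 + 225/8) = 1/(737/8) = 8/737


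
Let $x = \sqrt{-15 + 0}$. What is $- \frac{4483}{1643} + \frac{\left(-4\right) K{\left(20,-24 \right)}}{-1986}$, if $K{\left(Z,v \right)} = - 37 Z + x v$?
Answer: $- \frac{6883259}{1631499} - \frac{16 i \sqrt{15}}{331} \approx -4.219 - 0.18721 i$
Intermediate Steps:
$x = i \sqrt{15}$ ($x = \sqrt{-15} = i \sqrt{15} \approx 3.873 i$)
$K{\left(Z,v \right)} = - 37 Z + i v \sqrt{15}$ ($K{\left(Z,v \right)} = - 37 Z + i \sqrt{15} v = - 37 Z + i v \sqrt{15}$)
$- \frac{4483}{1643} + \frac{\left(-4\right) K{\left(20,-24 \right)}}{-1986} = - \frac{4483}{1643} + \frac{\left(-4\right) \left(\left(-37\right) 20 + i \left(-24\right) \sqrt{15}\right)}{-1986} = \left(-4483\right) \frac{1}{1643} + - 4 \left(-740 - 24 i \sqrt{15}\right) \left(- \frac{1}{1986}\right) = - \frac{4483}{1643} + \left(2960 + 96 i \sqrt{15}\right) \left(- \frac{1}{1986}\right) = - \frac{4483}{1643} - \left(\frac{1480}{993} + \frac{16 i \sqrt{15}}{331}\right) = - \frac{6883259}{1631499} - \frac{16 i \sqrt{15}}{331}$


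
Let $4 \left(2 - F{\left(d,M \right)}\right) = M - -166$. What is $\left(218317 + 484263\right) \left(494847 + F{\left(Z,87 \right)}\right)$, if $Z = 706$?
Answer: $347626572235$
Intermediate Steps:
$F{\left(d,M \right)} = - \frac{79}{2} - \frac{M}{4}$ ($F{\left(d,M \right)} = 2 - \frac{M - -166}{4} = 2 - \frac{M + 166}{4} = 2 - \frac{166 + M}{4} = 2 - \left(\frac{83}{2} + \frac{M}{4}\right) = - \frac{79}{2} - \frac{M}{4}$)
$\left(218317 + 484263\right) \left(494847 + F{\left(Z,87 \right)}\right) = \left(218317 + 484263\right) \left(494847 - \frac{245}{4}\right) = 702580 \left(494847 - \frac{245}{4}\right) = 702580 \cdot \frac{1979143}{4} = 347626572235$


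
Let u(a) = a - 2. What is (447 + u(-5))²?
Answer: 193600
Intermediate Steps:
u(a) = -2 + a
(447 + u(-5))² = (447 + (-2 - 5))² = (447 - 7)² = 440² = 193600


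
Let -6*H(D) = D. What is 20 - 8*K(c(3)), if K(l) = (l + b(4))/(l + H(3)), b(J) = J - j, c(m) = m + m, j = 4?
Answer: 124/11 ≈ 11.273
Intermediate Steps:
H(D) = -D/6
c(m) = 2*m
b(J) = -4 + J (b(J) = J - 1*4 = J - 4 = -4 + J)
K(l) = l/(-½ + l) (K(l) = (l + (-4 + 4))/(l - ⅙*3) = (l + 0)/(l - ½) = l/(-½ + l))
20 - 8*K(c(3)) = 20 - 16*2*3/(-1 + 2*(2*3)) = 20 - 16*6/(-1 + 2*6) = 20 - 16*6/(-1 + 12) = 20 - 16*6/11 = 20 - 8*12/11 = 20 - 96/11 = 124/11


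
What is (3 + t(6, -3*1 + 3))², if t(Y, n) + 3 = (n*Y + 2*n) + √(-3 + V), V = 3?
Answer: 0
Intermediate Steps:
t(Y, n) = -3 + 2*n + Y*n (t(Y, n) = -3 + ((n*Y + 2*n) + √(-3 + 3)) = -3 + ((Y*n + 2*n) + √0) = -3 + ((2*n + Y*n) + 0) = -3 + (2*n + Y*n) = -3 + 2*n + Y*n)
(3 + t(6, -3*1 + 3))² = (3 + (-3 + 2*(-3*1 + 3) + 6*(-3*1 + 3)))² = (3 + (-3 + 2*(-3 + 3) + 6*(-3 + 3)))² = (3 + (-3 + 2*0 + 6*0))² = (3 + (-3 + 0 + 0))² = (3 - 3)² = 0² = 0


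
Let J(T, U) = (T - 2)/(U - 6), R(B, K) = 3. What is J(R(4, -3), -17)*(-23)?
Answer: 1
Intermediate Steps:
J(T, U) = (-2 + T)/(-6 + U)
J(R(4, -3), -17)*(-23) = ((-2 + 3)/(-6 - 17))*(-23) = (1/(-23))*(-23) = -1/23*1*(-23) = -1/23*(-23) = 1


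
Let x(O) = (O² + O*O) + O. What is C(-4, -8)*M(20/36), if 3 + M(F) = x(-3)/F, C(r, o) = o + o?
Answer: -384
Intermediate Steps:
x(O) = O + 2*O² (x(O) = (O² + O²) + O = 2*O² + O = O + 2*O²)
C(r, o) = 2*o
M(F) = -3 + 15/F (M(F) = -3 + (-3*(1 + 2*(-3)))/F = -3 + (-3*(1 - 6))/F = -3 + (-3*(-5))/F = -3 + 15/F)
C(-4, -8)*M(20/36) = (2*(-8))*(-3 + 15/((20/36))) = -16*(-3 + 15/((20*(1/36)))) = -16*(-3 + 15/(5/9)) = -16*(-3 + 15*(9/5)) = -16*(-3 + 27) = -16*24 = -384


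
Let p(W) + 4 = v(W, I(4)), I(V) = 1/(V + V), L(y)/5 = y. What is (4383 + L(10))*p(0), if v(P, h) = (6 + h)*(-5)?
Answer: -1227941/8 ≈ -1.5349e+5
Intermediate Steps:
L(y) = 5*y
I(V) = 1/(2*V)
v(P, h) = -30 - 5*h
p(W) = -277/8 (p(W) = -4 + (-30 - 5/(2*4)) = -4 + (-30 - 5*⅛) = -4 + (-30 - 5/8) = -4 - 245/8 = -277/8)
(4383 + L(10))*p(0) = (4383 + 5*10)*(-277/8) = (4383 + 50)*(-277/8) = 4433*(-277/8) = -1227941/8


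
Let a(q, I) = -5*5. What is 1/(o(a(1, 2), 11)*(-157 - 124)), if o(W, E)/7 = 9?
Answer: -1/17703 ≈ -5.6488e-5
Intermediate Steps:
a(q, I) = -25
o(W, E) = 63 (o(W, E) = 7*9 = 63)
1/(o(a(1, 2), 11)*(-157 - 124)) = 1/(63*(-157 - 124)) = 1/(63*(-281)) = 1/(-17703) = -1/17703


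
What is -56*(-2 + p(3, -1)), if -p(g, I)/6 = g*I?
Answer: -896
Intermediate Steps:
p(g, I) = -6*I*g (p(g, I) = -6*g*I = -6*I*g)
-56*(-2 + p(3, -1)) = -56*(-2 - 6*(-1)*3) = -56*(-2 + 18) = -56*16 = -896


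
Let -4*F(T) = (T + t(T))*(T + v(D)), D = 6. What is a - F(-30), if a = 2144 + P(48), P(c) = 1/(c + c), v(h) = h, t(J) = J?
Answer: 240385/96 ≈ 2504.0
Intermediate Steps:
F(T) = -T*(6 + T)/2 (F(T) = -(T + T)*(T + 6)/4 = -2*T*(6 + T)/4 = -T*(6 + T)/2)
P(c) = 1/(2*c)
a = 205825/96 (a = 2144 + (½)/48 = 2144 + (½)*(1/48) = 2144 + 1/96 = 205825/96 ≈ 2144.0)
a - F(-30) = 205825/96 - (-30)*(-6 - 1*(-30))/2 = 205825/96 - (-30)*(-6 + 30)/2 = 205825/96 - (-30)*24/2 = 205825/96 - 1*(-360) = 205825/96 + 360 = 240385/96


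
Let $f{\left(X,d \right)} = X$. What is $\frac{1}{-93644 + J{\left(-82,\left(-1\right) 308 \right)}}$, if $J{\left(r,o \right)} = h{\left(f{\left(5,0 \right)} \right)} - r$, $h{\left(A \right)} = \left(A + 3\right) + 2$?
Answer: $- \frac{1}{93552} \approx -1.0689 \cdot 10^{-5}$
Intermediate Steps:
$h{\left(A \right)} = 5 + A$ ($h{\left(A \right)} = \left(3 + A\right) + 2 = 5 + A$)
$J{\left(r,o \right)} = 10 - r$ ($J{\left(r,o \right)} = \left(5 + 5\right) - r = 10 - r$)
$\frac{1}{-93644 + J{\left(-82,\left(-1\right) 308 \right)}} = \frac{1}{-93644 + \left(10 - -82\right)} = \frac{1}{-93644 + \left(10 + 82\right)} = \frac{1}{-93644 + 92} = \frac{1}{-93552} = - \frac{1}{93552}$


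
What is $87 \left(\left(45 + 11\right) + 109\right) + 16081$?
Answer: $30436$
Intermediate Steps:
$87 \left(\left(45 + 11\right) + 109\right) + 16081 = 87 \left(56 + 109\right) + 16081 = 87 \cdot 165 + 16081 = 14355 + 16081 = 30436$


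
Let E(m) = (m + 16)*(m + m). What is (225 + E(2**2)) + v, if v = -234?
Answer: 151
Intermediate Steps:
E(m) = 2*m*(16 + m) (E(m) = (16 + m)*(2*m) = 2*m*(16 + m))
(225 + E(2**2)) + v = (225 + 2*2**2*(16 + 2**2)) - 234 = (225 + 2*4*(16 + 4)) - 234 = (225 + 2*4*20) - 234 = (225 + 160) - 234 = 385 - 234 = 151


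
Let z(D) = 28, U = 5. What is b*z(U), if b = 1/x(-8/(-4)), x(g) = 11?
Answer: 28/11 ≈ 2.5455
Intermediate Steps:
b = 1/11 ≈ 0.090909
b*z(U) = (1/11)*28 = 28/11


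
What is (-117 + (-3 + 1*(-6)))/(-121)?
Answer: 126/121 ≈ 1.0413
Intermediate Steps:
(-117 + (-3 + 1*(-6)))/(-121) = (-117 + (-3 - 6))*(-1/121) = (-117 - 9)*(-1/121) = -126*(-1/121) = 126/121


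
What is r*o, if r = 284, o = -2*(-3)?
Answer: 1704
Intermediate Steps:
o = 6
r*o = 284*6 = 1704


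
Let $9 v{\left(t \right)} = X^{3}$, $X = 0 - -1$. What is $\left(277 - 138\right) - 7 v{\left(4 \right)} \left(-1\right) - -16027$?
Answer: $\frac{145216}{9} \approx 16135.0$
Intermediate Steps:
$X = 1$ ($X = 0 + 1 = 1$)
$v{\left(t \right)} = \frac{1}{9}$ ($v{\left(t \right)} = \frac{1^{3}}{9} = \frac{1}{9} \cdot 1 = \frac{1}{9}$)
$\left(277 - 138\right) - 7 v{\left(4 \right)} \left(-1\right) - -16027 = \left(277 - 138\right) \left(-7\right) \frac{1}{9} \left(-1\right) - -16027 = 139 \left(\left(- \frac{7}{9}\right) \left(-1\right)\right) + \left(-159879 + 175906\right) = 139 \cdot \frac{7}{9} + 16027 = \frac{973}{9} + 16027 = \frac{145216}{9}$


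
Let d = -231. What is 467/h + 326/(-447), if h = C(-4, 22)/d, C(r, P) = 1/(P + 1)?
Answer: -1109083763/447 ≈ -2.4812e+6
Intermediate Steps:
C(r, P) = 1/(1 + P)
h = -1/5313 (h = 1/((1 + 22)*(-231)) = -1/231/23 = (1/23)*(-1/231) = -1/5313 ≈ -0.00018822)
467/h + 326/(-447) = 467/(-1/5313) + 326/(-447) = 467*(-5313) + 326*(-1/447) = -2481171 - 326/447 = -1109083763/447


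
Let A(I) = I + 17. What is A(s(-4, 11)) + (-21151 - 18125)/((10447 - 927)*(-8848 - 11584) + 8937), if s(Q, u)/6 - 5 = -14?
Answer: -7196597735/194503703 ≈ -37.000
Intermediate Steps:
s(Q, u) = -54 (s(Q, u) = 30 + 6*(-14) = 30 - 84 = -54)
A(I) = 17 + I
A(s(-4, 11)) + (-21151 - 18125)/((10447 - 927)*(-8848 - 11584) + 8937) = (17 - 54) + (-21151 - 18125)/((10447 - 927)*(-8848 - 11584) + 8937) = -37 - 39276/(9520*(-20432) + 8937) = -37 - 39276/(-194512640 + 8937) = -37 - 39276/(-194503703) = -37 - 39276*(-1/194503703) = -37 + 39276/194503703 = -7196597735/194503703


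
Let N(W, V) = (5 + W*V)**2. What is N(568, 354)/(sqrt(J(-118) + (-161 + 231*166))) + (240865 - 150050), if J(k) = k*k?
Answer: 90815 + 40431959929*sqrt(52109)/52109 ≈ 1.7721e+8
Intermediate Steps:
N(W, V) = (5 + V*W)**2
J(k) = k**2
N(568, 354)/(sqrt(J(-118) + (-161 + 231*166))) + (240865 - 150050) = (5 + 354*568)**2/(sqrt((-118)**2 + (-161 + 231*166))) + (240865 - 150050) = (5 + 201072)**2/(sqrt(13924 + (-161 + 38346))) + 90815 = 201077**2/(sqrt(13924 + 38185)) + 90815 = 40431959929/(sqrt(52109)) + 90815 = 40431959929*(sqrt(52109)/52109) + 90815 = 40431959929*sqrt(52109)/52109 + 90815 = 90815 + 40431959929*sqrt(52109)/52109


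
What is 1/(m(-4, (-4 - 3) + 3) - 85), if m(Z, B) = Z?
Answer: -1/89 ≈ -0.011236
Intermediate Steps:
1/(m(-4, (-4 - 3) + 3) - 85) = 1/(-4 - 85) = 1/(-89) = -1/89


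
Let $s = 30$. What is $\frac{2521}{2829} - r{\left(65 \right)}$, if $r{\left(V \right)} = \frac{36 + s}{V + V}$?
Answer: $\frac{70508}{183885} \approx 0.38344$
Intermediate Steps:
$r{\left(V \right)} = \frac{33}{V}$ ($r{\left(V \right)} = \frac{36 + 30}{V + V} = \frac{66}{2 V} = 66 \frac{1}{2 V} = \frac{33}{V}$)
$\frac{2521}{2829} - r{\left(65 \right)} = \frac{2521}{2829} - \frac{33}{65} = \frac{70508}{183885}$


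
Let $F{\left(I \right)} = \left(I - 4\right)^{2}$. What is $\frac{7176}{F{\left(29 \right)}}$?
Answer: $\frac{7176}{625} \approx 11.482$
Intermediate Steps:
$F{\left(I \right)} = \left(-4 + I\right)^{2}$
$\frac{7176}{F{\left(29 \right)}} = \frac{7176}{\left(-4 + 29\right)^{2}} = \frac{7176}{25^{2}} = \frac{7176}{625}$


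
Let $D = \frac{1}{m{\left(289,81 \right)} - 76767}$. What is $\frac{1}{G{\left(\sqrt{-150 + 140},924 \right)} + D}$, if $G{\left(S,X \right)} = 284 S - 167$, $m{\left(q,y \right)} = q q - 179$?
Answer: $- \frac{902438475}{4509218700572} - \frac{3069374375 i \sqrt{10}}{9018437401144} \approx -0.00020013 - 0.0010763 i$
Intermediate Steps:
$m{\left(q,y \right)} = -179 + q^{2}$ ($m{\left(q,y \right)} = q^{2} - 179 = -179 + q^{2}$)
$G{\left(S,X \right)} = -167 + 284 S$
$D = \frac{1}{6575}$ ($D = \frac{1}{\left(-179 + 289^{2}\right) - 76767} = \frac{1}{\left(-179 + 83521\right) - 76767} = \frac{1}{83342 - 76767} = \frac{1}{6575} \approx 0.00015209$)
$\frac{1}{G{\left(\sqrt{-150 + 140},924 \right)} + D} = \frac{1}{\left(-167 + 284 \sqrt{-150 + 140}\right) + \frac{1}{6575}} = \frac{1}{\left(-167 + 284 \sqrt{-10}\right) + \frac{1}{6575}} = \frac{1}{\left(-167 + 284 i \sqrt{10}\right) + \frac{1}{6575}} = \frac{1}{- \frac{1098024}{6575} + 284 i \sqrt{10}}$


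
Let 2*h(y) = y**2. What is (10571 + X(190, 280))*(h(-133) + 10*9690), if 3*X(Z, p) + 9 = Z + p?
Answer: 3402223543/3 ≈ 1.1341e+9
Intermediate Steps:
X(Z, p) = -3 + Z/3 + p/3 (X(Z, p) = -3 + (Z + p)/3 = -3 + (Z/3 + p/3) = -3 + Z/3 + p/3)
h(y) = y**2/2
(10571 + X(190, 280))*(h(-133) + 10*9690) = (10571 + (-3 + (1/3)*190 + (1/3)*280))*((1/2)*(-133)**2 + 10*9690) = (10571 + (-3 + 190/3 + 280/3))*((1/2)*17689 + 96900) = (10571 + 461/3)*(17689/2 + 96900) = (32174/3)*(211489/2) = 3402223543/3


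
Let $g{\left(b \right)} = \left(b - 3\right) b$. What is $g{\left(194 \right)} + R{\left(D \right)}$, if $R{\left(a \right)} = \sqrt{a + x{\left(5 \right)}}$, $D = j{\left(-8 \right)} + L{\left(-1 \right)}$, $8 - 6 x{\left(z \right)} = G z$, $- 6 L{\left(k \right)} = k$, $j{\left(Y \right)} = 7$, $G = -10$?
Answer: $37054 + \frac{\sqrt{606}}{6} \approx 37058.0$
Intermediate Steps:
$L{\left(k \right)} = - \frac{k}{6}$
$g{\left(b \right)} = b \left(-3 + b\right)$ ($g{\left(b \right)} = \left(-3 + b\right) b = b \left(-3 + b\right)$)
$x{\left(z \right)} = \frac{4}{3} + \frac{5 z}{3}$ ($x{\left(z \right)} = \frac{4}{3} - \frac{\left(-10\right) z}{6} = \frac{4}{3} + \frac{5 z}{3}$)
$D = \frac{43}{6}$ ($D = 7 - - \frac{1}{6} = 7 + \frac{1}{6} = \frac{43}{6} \approx 7.1667$)
$R{\left(a \right)} = \sqrt{\frac{29}{3} + a}$ ($R{\left(a \right)} = \sqrt{a + \left(\frac{4}{3} + \frac{5}{3} \cdot 5\right)} = \sqrt{a + \left(\frac{4}{3} + \frac{25}{3}\right)} = \sqrt{a + \frac{29}{3}} = \sqrt{\frac{29}{3} + a}$)
$g{\left(194 \right)} + R{\left(D \right)} = 194 \left(-3 + 194\right) + \frac{\sqrt{87 + 9 \cdot \frac{43}{6}}}{3} = 194 \cdot 191 + \frac{\sqrt{87 + \frac{129}{2}}}{3} = 37054 + \frac{\sqrt{\frac{303}{2}}}{3} = 37054 + \frac{\frac{1}{2} \sqrt{606}}{3} = 37054 + \frac{\sqrt{606}}{6}$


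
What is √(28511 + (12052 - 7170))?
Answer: √33393 ≈ 182.74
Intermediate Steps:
√(28511 + (12052 - 7170)) = √(28511 + 4882) = √33393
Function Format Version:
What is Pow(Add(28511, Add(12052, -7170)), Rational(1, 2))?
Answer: Pow(33393, Rational(1, 2)) ≈ 182.74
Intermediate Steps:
Pow(Add(28511, Add(12052, -7170)), Rational(1, 2)) = Pow(Add(28511, 4882), Rational(1, 2)) = Pow(33393, Rational(1, 2))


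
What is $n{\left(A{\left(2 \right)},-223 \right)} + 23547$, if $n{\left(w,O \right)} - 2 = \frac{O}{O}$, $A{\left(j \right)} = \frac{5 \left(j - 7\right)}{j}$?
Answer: $23550$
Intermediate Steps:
$A{\left(j \right)} = \frac{-35 + 5 j}{j}$ ($A{\left(j \right)} = \frac{5 \left(-7 + j\right)}{j} = \frac{-35 + 5 j}{j}$)
$n{\left(w,O \right)} = 3$ ($n{\left(w,O \right)} = 2 + \frac{O}{O} = 2 + 1 = 3$)
$n{\left(A{\left(2 \right)},-223 \right)} + 23547 = 3 + 23547 = 23550$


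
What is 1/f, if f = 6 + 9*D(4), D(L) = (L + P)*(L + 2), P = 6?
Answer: 1/546 ≈ 0.0018315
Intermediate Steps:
D(L) = (2 + L)*(6 + L) (D(L) = (L + 6)*(L + 2) = (6 + L)*(2 + L) = (2 + L)*(6 + L))
f = 546 (f = 6 + 9*(12 + 4² + 8*4) = 6 + 9*(12 + 16 + 32) = 6 + 9*60 = 6 + 540 = 546)
1/f = 1/546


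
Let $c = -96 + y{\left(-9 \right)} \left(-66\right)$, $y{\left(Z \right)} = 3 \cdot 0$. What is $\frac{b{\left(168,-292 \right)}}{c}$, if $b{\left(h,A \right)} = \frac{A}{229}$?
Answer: $\frac{73}{5496} \approx 0.013282$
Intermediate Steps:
$y{\left(Z \right)} = 0$
$b{\left(h,A \right)} = \frac{A}{229}$ ($b{\left(h,A \right)} = A \frac{1}{229} = \frac{A}{229}$)
$c = -96$ ($c = -96 + 0 \left(-66\right) = -96 + 0 = -96$)
$\frac{b{\left(168,-292 \right)}}{c} = \frac{\frac{1}{229} \left(-292\right)}{-96} = \left(- \frac{292}{229}\right) \left(- \frac{1}{96}\right) = \frac{73}{5496}$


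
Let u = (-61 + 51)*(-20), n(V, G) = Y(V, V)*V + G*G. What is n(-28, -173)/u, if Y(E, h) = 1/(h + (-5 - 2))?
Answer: 149649/1000 ≈ 149.65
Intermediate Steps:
Y(E, h) = 1/(-7 + h) (Y(E, h) = 1/(h - 7) = 1/(-7 + h))
n(V, G) = G² + V/(-7 + V) (n(V, G) = V/(-7 + V) + G*G = V/(-7 + V) + G² = G² + V/(-7 + V))
u = 200 (u = -10*(-20) = 200)
n(-28, -173)/u = ((-28 + (-173)²*(-7 - 28))/(-7 - 28))/200 = ((-28 + 29929*(-35))/(-35))*(1/200) = -(-28 - 1047515)/35*(1/200) = -1/35*(-1047543)*(1/200) = (149649/5)*(1/200) = 149649/1000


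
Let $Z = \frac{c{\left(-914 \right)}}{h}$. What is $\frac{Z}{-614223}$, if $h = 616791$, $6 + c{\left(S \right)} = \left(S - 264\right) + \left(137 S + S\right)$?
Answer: $\frac{18188}{54121031199} \approx 3.3606 \cdot 10^{-7}$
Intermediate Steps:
$c{\left(S \right)} = -270 + 139 S$ ($c{\left(S \right)} = -6 + \left(\left(S - 264\right) + \left(137 S + S\right)\right) = -6 + \left(\left(-264 + S\right) + 138 S\right) = -6 + \left(-264 + 139 S\right) = -270 + 139 S$)
$Z = - \frac{18188}{88113}$ ($Z = \frac{-270 + 139 \left(-914\right)}{616791} = \left(-270 - 127046\right) \frac{1}{616791} = \left(-127316\right) \frac{1}{616791} = - \frac{18188}{88113} \approx -0.20642$)
$\frac{Z}{-614223} = - \frac{18188}{88113 \left(-614223\right)} = \left(- \frac{18188}{88113}\right) \left(- \frac{1}{614223}\right) = \frac{18188}{54121031199}$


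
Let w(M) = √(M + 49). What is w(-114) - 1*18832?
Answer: -18832 + I*√65 ≈ -18832.0 + 8.0623*I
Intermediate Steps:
w(M) = √(49 + M)
w(-114) - 1*18832 = √(49 - 114) - 1*18832 = √(-65) - 18832 = I*√65 - 18832 = -18832 + I*√65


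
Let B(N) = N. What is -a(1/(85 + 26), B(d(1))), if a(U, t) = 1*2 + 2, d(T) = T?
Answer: -4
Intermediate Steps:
a(U, t) = 4 (a(U, t) = 2 + 2 = 4)
-a(1/(85 + 26), B(d(1))) = -1*4 = -4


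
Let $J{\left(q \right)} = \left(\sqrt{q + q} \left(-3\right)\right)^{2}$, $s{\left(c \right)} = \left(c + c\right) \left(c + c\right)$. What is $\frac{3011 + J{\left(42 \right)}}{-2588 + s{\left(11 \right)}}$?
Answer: $- \frac{3767}{2104} \approx -1.7904$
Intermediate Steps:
$s{\left(c \right)} = 4 c^{2}$ ($s{\left(c \right)} = 2 c 2 c = 4 c^{2}$)
$J{\left(q \right)} = 18 q$ ($J{\left(q \right)} = \left(\sqrt{2 q} \left(-3\right)\right)^{2} = \left(\sqrt{2} \sqrt{q} \left(-3\right)\right)^{2} = \left(- 3 \sqrt{2} \sqrt{q}\right)^{2} = 18 q$)
$\frac{3011 + J{\left(42 \right)}}{-2588 + s{\left(11 \right)}} = \frac{3011 + 18 \cdot 42}{-2588 + 4 \cdot 11^{2}} = \frac{3011 + 756}{-2588 + 4 \cdot 121} = \frac{3767}{-2588 + 484} = \frac{3767}{-2104} = 3767 \left(- \frac{1}{2104}\right) = - \frac{3767}{2104}$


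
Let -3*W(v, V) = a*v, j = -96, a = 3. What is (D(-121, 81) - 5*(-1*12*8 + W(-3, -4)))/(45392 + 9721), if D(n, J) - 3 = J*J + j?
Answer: 2311/18371 ≈ 0.12580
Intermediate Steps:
W(v, V) = -v
D(n, J) = -93 + J² (D(n, J) = 3 + (J*J - 96) = 3 + (J² - 96) = 3 + (-96 + J²) = -93 + J²)
(D(-121, 81) - 5*(-1*12*8 + W(-3, -4)))/(45392 + 9721) = ((-93 + 81²) - 5*(-1*12*8 - 1*(-3)))/(45392 + 9721) = ((-93 + 6561) - 5*(-12*8 + 3))/55113 = (6468 - 5*(-96 + 3))*(1/55113) = (6468 - 5*(-93))*(1/55113) = (6468 + 465)*(1/55113) = 6933*(1/55113) = 2311/18371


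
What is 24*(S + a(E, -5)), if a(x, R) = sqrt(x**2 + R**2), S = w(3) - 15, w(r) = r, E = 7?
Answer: -288 + 24*sqrt(74) ≈ -81.544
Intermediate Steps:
S = -12 (S = 3 - 15 = -12)
a(x, R) = sqrt(R**2 + x**2)
24*(S + a(E, -5)) = 24*(-12 + sqrt((-5)**2 + 7**2)) = 24*(-12 + sqrt(25 + 49)) = 24*(-12 + sqrt(74)) = -288 + 24*sqrt(74)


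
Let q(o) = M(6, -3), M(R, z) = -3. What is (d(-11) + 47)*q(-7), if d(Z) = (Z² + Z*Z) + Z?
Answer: -834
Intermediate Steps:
q(o) = -3
d(Z) = Z + 2*Z² (d(Z) = (Z² + Z²) + Z = 2*Z² + Z = Z + 2*Z²)
(d(-11) + 47)*q(-7) = (-11*(1 + 2*(-11)) + 47)*(-3) = (-11*(1 - 22) + 47)*(-3) = (-11*(-21) + 47)*(-3) = (231 + 47)*(-3) = 278*(-3) = -834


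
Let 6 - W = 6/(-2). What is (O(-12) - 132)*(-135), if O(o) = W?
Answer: 16605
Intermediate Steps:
W = 9 (W = 6 - 6/(-2) = 6 - 6*(-1)/2 = 6 - 1*(-3) = 6 + 3 = 9)
O(o) = 9
(O(-12) - 132)*(-135) = (9 - 132)*(-135) = -123*(-135) = 16605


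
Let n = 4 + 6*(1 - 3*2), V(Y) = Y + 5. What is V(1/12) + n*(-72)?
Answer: 22525/12 ≈ 1877.1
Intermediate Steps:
V(Y) = 5 + Y
n = -26 (n = 4 + 6*(1 - 6) = 4 + 6*(-5) = 4 - 30 = -26)
V(1/12) + n*(-72) = (5 + 1/12) - 26*(-72) = (5 + 1/12) + 1872 = 61/12 + 1872 = 22525/12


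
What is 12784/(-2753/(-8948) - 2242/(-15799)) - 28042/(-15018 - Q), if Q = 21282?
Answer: 32802788519338523/1153542543450 ≈ 28437.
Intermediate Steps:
12784/(-2753/(-8948) - 2242/(-15799)) - 28042/(-15018 - Q) = 12784/(-2753/(-8948) - 2242/(-15799)) - 28042/(-15018 - 1*21282) = 12784/(-2753*(-1/8948) - 2242*(-1/15799)) - 28042/(-15018 - 21282) = 12784/(2753/8948 + 2242/15799) - 28042/(-36300) = 12784/(63556063/141369452) - 28042*(-1/36300) = 12784*(141369452/63556063) + 14021/18150 = 1807267074368/63556063 + 14021/18150 = 32802788519338523/1153542543450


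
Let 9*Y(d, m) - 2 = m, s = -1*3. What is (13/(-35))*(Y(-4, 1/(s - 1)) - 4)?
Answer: 1781/1260 ≈ 1.4135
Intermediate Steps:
s = -3
Y(d, m) = 2/9 + m/9
(13/(-35))*(Y(-4, 1/(s - 1)) - 4) = (13/(-35))*((2/9 + 1/(9*(-3 - 1))) - 4) = (13*(-1/35))*((2/9 + (⅑)/(-4)) - 4) = -13*((2/9 + (⅑)*(-¼)) - 4)/35 = -13*((2/9 - 1/36) - 4)/35 = -13*(7/36 - 4)/35 = -13/35*(-137/36) = 1781/1260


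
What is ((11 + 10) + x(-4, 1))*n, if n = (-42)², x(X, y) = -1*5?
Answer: 28224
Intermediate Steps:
x(X, y) = -5
n = 1764
((11 + 10) + x(-4, 1))*n = ((11 + 10) - 5)*1764 = (21 - 5)*1764 = 16*1764 = 28224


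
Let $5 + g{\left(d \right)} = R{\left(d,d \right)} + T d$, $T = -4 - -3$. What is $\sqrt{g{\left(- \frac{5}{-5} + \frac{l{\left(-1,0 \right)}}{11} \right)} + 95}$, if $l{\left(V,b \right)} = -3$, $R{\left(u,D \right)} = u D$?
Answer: $\frac{\sqrt{10866}}{11} \approx 9.4764$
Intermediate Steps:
$R{\left(u,D \right)} = D u$
$T = -1$ ($T = -4 + 3 = -1$)
$g{\left(d \right)} = -5 + d^{2} - d$ ($g{\left(d \right)} = -5 - \left(d - d d\right) = -5 + \left(d^{2} - d\right) = -5 + d^{2} - d$)
$\sqrt{g{\left(- \frac{5}{-5} + \frac{l{\left(-1,0 \right)}}{11} \right)} + 95} = \sqrt{\left(-5 + \left(- \frac{5}{-5} - \frac{3}{11}\right)^{2} - \left(- \frac{5}{-5} - \frac{3}{11}\right)\right) + 95} = \sqrt{\left(-5 + \left(\left(-5\right) \left(- \frac{1}{5}\right) - \frac{3}{11}\right)^{2} - \left(\left(-5\right) \left(- \frac{1}{5}\right) - \frac{3}{11}\right)\right) + 95} = \sqrt{\left(-5 + \left(1 - \frac{3}{11}\right)^{2} - \left(1 - \frac{3}{11}\right)\right) + 95} = \sqrt{\left(-5 + \left(\frac{8}{11}\right)^{2} - \frac{8}{11}\right) + 95} = \sqrt{\left(-5 + \frac{64}{121} - \frac{8}{11}\right) + 95} = \sqrt{- \frac{629}{121} + 95} = \sqrt{\frac{10866}{121}} = \frac{\sqrt{10866}}{11}$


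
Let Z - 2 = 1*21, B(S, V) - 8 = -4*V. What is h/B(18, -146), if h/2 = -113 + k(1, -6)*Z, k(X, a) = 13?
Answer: 93/148 ≈ 0.62838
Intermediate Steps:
B(S, V) = 8 - 4*V
Z = 23 (Z = 2 + 1*21 = 2 + 21 = 23)
h = 372 (h = 2*(-113 + 13*23) = 2*(-113 + 299) = 2*186 = 372)
h/B(18, -146) = 372/(8 - 4*(-146)) = 372/(8 + 584) = 372/592 = 372*(1/592) = 93/148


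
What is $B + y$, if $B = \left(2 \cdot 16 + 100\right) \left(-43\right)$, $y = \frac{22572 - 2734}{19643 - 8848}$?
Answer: $- \frac{61252582}{10795} \approx -5674.2$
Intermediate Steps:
$y = \frac{19838}{10795} \approx 1.8377$
$B = -5676$ ($B = \left(32 + 100\right) \left(-43\right) = 132 \left(-43\right) = -5676$)
$B + y = -5676 + \frac{19838}{10795} = - \frac{61252582}{10795}$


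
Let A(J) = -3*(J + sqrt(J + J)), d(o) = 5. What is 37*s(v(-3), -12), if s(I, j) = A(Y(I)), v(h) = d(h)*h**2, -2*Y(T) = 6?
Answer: 333 - 111*I*sqrt(6) ≈ 333.0 - 271.89*I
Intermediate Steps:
Y(T) = -3 (Y(T) = -1/2*6 = -3)
v(h) = 5*h**2
A(J) = -3*J - 3*sqrt(2)*sqrt(J) (A(J) = -3*(J + sqrt(2*J)) = -3*(J + sqrt(2)*sqrt(J)) = -3*J - 3*sqrt(2)*sqrt(J))
s(I, j) = 9 - 3*I*sqrt(6) (s(I, j) = -3*(-3) - 3*sqrt(2)*sqrt(-3) = 9 - 3*sqrt(2)*I*sqrt(3) = 9 - 3*I*sqrt(6))
37*s(v(-3), -12) = 37*(9 - 3*I*sqrt(6)) = 333 - 111*I*sqrt(6)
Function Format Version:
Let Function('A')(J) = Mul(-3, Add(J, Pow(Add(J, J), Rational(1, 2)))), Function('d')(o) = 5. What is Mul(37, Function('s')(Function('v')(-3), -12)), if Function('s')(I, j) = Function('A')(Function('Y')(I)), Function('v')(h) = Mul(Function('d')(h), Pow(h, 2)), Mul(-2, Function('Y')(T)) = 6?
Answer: Add(333, Mul(-111, I, Pow(6, Rational(1, 2)))) ≈ Add(333.00, Mul(-271.89, I))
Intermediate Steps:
Function('Y')(T) = -3 (Function('Y')(T) = Mul(Rational(-1, 2), 6) = -3)
Function('v')(h) = Mul(5, Pow(h, 2))
Function('A')(J) = Add(Mul(-3, J), Mul(-3, Pow(2, Rational(1, 2)), Pow(J, Rational(1, 2)))) (Function('A')(J) = Mul(-3, Add(J, Pow(Mul(2, J), Rational(1, 2)))) = Mul(-3, Add(J, Mul(Pow(2, Rational(1, 2)), Pow(J, Rational(1, 2))))) = Add(Mul(-3, J), Mul(-3, Pow(2, Rational(1, 2)), Pow(J, Rational(1, 2)))))
Function('s')(I, j) = Add(9, Mul(-3, I, Pow(6, Rational(1, 2)))) (Function('s')(I, j) = Add(Mul(-3, -3), Mul(-3, Pow(2, Rational(1, 2)), Pow(-3, Rational(1, 2)))) = Add(9, Mul(-3, Pow(2, Rational(1, 2)), Mul(I, Pow(3, Rational(1, 2))))) = Add(9, Mul(-3, I, Pow(6, Rational(1, 2)))))
Mul(37, Function('s')(Function('v')(-3), -12)) = Mul(37, Add(9, Mul(-3, I, Pow(6, Rational(1, 2))))) = Add(333, Mul(-111, I, Pow(6, Rational(1, 2))))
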